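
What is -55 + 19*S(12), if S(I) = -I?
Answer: -283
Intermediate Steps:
-55 + 19*S(12) = -55 + 19*(-1*12) = -55 + 19*(-12) = -55 - 228 = -283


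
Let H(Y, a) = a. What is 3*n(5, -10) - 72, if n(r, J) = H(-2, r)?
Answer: -57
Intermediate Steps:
n(r, J) = r
3*n(5, -10) - 72 = 3*5 - 72 = 15 - 72 = -57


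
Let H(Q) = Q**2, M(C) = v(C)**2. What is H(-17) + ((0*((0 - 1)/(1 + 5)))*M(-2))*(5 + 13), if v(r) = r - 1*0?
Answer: 289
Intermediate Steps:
v(r) = r (v(r) = r + 0 = r)
M(C) = C**2
H(-17) + ((0*((0 - 1)/(1 + 5)))*M(-2))*(5 + 13) = (-17)**2 + ((0*((0 - 1)/(1 + 5)))*(-2)**2)*(5 + 13) = 289 + ((0*(-1/6))*4)*18 = 289 + (0*4)*18 = 289 + 0*18 = 289 + 0 = 289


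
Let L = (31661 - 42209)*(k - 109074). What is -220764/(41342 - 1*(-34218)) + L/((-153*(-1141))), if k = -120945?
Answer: 5091338502693/366409330 ≈ 13895.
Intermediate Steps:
L = 2426240412 (L = (31661 - 42209)*(-120945 - 109074) = -10548*(-230019) = 2426240412)
-220764/(41342 - 1*(-34218)) + L/((-153*(-1141))) = -220764/(41342 - 1*(-34218)) + 2426240412/((-153*(-1141))) = -220764/(41342 + 34218) + 2426240412/174573 = -220764/75560 + 2426240412*(1/174573) = -220764*1/75560 + 269582268/19397 = -55191/18890 + 269582268/19397 = 5091338502693/366409330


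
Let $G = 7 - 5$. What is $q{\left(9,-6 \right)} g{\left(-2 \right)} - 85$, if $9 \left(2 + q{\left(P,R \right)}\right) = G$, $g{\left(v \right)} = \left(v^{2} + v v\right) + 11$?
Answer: $- \frac{1069}{9} \approx -118.78$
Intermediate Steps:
$g{\left(v \right)} = 11 + 2 v^{2}$ ($g{\left(v \right)} = \left(v^{2} + v^{2}\right) + 11 = 2 v^{2} + 11 = 11 + 2 v^{2}$)
$G = 2$
$q{\left(P,R \right)} = - \frac{16}{9}$ ($q{\left(P,R \right)} = -2 + \frac{1}{9} \cdot 2 = -2 + \frac{2}{9} = - \frac{16}{9}$)
$q{\left(9,-6 \right)} g{\left(-2 \right)} - 85 = - \frac{16 \left(11 + 2 \left(-2\right)^{2}\right)}{9} - 85 = - \frac{16 \left(11 + 2 \cdot 4\right)}{9} - 85 = - \frac{16 \left(11 + 8\right)}{9} - 85 = \left(- \frac{16}{9}\right) 19 - 85 = - \frac{304}{9} - 85 = - \frac{1069}{9}$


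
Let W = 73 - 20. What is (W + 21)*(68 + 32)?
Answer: 7400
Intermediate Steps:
W = 53
(W + 21)*(68 + 32) = (53 + 21)*(68 + 32) = 74*100 = 7400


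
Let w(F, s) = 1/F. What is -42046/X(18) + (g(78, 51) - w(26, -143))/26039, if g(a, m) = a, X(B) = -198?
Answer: 14233065995/67024386 ≈ 212.36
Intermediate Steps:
-42046/X(18) + (g(78, 51) - w(26, -143))/26039 = -42046/(-198) + (78 - 1/26)/26039 = -42046*(-1/198) + (78 - 1*1/26)*(1/26039) = 21023/99 + (78 - 1/26)*(1/26039) = 21023/99 + (2027/26)*(1/26039) = 21023/99 + 2027/677014 = 14233065995/67024386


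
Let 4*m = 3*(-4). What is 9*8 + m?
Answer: 69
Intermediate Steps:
m = -3 (m = (3*(-4))/4 = (1/4)*(-12) = -3)
9*8 + m = 9*8 - 3 = 72 - 3 = 69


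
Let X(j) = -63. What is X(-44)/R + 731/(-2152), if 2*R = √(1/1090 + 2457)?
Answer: -731/2152 - 126*√2919162790/2678131 ≈ -2.8816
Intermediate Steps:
R = √2919162790/2180 (R = √(1/1090 + 2457)/2 = √(2678131/1090)/2 = (√2919162790/1090)/2 = √2919162790/2180 ≈ 24.784)
X(-44)/R + 731/(-2152) = -63*2*√2919162790/2678131 + 731/(-2152) = -126*√2919162790/2678131 + 731*(-1/2152) = -126*√2919162790/2678131 - 731/2152 = -731/2152 - 126*√2919162790/2678131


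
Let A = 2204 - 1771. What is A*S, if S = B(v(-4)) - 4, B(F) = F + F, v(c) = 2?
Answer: 0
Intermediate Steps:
B(F) = 2*F
A = 433
S = 0 (S = 2*2 - 4 = 4 - 4 = 0)
A*S = 433*0 = 0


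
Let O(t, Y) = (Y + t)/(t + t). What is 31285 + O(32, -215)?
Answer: 2002057/64 ≈ 31282.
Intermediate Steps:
O(t, Y) = (Y + t)/(2*t) (O(t, Y) = (Y + t)/((2*t)) = (Y + t)*(1/(2*t)) = (Y + t)/(2*t))
31285 + O(32, -215) = 31285 + (½)*(-215 + 32)/32 = 31285 + (½)*(1/32)*(-183) = 31285 - 183/64 = 2002057/64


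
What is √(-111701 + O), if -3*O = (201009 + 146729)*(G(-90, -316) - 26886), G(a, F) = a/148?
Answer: √4266333450390/37 ≈ 55825.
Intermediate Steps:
G(a, F) = a/148 (G(a, F) = a*(1/148) = a/148)
O = 115310442407/37 (O = -(201009 + 146729)*((1/148)*(-90) - 26886)/3 = -347738*(-45/74 - 26886)/3 = -347738*(-1989609)/(3*74) = -⅓*(-345931327221/37) = 115310442407/37 ≈ 3.1165e+9)
√(-111701 + O) = √(-111701 + 115310442407/37) = √(115306309470/37) = √4266333450390/37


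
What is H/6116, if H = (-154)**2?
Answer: 539/139 ≈ 3.8777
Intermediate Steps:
H = 23716
H/6116 = 23716/6116 = 23716*(1/6116) = 539/139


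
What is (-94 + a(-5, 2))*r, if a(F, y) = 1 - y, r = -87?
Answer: 8265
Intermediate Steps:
(-94 + a(-5, 2))*r = (-94 + (1 - 1*2))*(-87) = (-94 + (1 - 2))*(-87) = (-94 - 1)*(-87) = -95*(-87) = 8265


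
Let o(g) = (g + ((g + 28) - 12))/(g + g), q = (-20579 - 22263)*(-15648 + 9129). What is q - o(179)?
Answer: 49992372455/179 ≈ 2.7929e+8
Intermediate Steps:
q = 279286998 (q = -42842*(-6519) = 279286998)
o(g) = (16 + 2*g)/(2*g) (o(g) = (g + ((28 + g) - 12))/((2*g)) = (g + (16 + g))*(1/(2*g)) = (16 + 2*g)*(1/(2*g)) = (16 + 2*g)/(2*g))
q - o(179) = 279286998 - (8 + 179)/179 = 279286998 - 187/179 = 49992372455/179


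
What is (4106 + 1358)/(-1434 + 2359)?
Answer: 5464/925 ≈ 5.9070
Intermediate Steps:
(4106 + 1358)/(-1434 + 2359) = 5464/925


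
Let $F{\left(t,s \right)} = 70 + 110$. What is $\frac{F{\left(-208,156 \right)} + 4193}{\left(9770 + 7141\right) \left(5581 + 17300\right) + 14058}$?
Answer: $\frac{4373}{386954649} \approx 1.1301 \cdot 10^{-5}$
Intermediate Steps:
$F{\left(t,s \right)} = 180$
$\frac{F{\left(-208,156 \right)} + 4193}{\left(9770 + 7141\right) \left(5581 + 17300\right) + 14058} = \frac{180 + 4193}{\left(9770 + 7141\right) \left(5581 + 17300\right) + 14058} = \frac{4373}{16911 \cdot 22881 + 14058} = \frac{4373}{386940591 + 14058} = \frac{4373}{386954649}$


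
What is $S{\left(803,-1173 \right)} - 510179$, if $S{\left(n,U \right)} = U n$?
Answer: $-1452098$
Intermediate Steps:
$S{\left(803,-1173 \right)} - 510179 = \left(-1173\right) 803 - 510179 = -941919 - 510179 = -1452098$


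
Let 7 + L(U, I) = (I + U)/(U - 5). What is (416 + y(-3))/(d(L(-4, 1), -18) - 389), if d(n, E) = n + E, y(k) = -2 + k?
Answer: -1233/1241 ≈ -0.99355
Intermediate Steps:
L(U, I) = -7 + (I + U)/(-5 + U) (L(U, I) = -7 + (I + U)/(U - 5) = -7 + (I + U)/(-5 + U))
d(n, E) = E + n
(416 + y(-3))/(d(L(-4, 1), -18) - 389) = (416 + (-2 - 3))/((-18 + (35 + 1 - 6*(-4))/(-5 - 4)) - 389) = (416 - 5)/((-18 + (35 + 1 + 24)/(-9)) - 389) = 411/((-18 - ⅑*60) - 389) = 411/((-18 - 20/3) - 389) = 411/(-74/3 - 389) = 411/(-1241/3) = 411*(-3/1241) = -1233/1241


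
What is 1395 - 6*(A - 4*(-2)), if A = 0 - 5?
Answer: 1377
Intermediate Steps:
A = -5
1395 - 6*(A - 4*(-2)) = 1395 - 6*(-5 - 4*(-2)) = 1395 - 6*(-5 + 8) = 1395 - 6*3 = 1395 - 1*18 = 1395 - 18 = 1377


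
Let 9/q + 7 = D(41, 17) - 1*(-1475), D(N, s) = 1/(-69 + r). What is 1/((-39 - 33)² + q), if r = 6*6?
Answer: 48443/251128809 ≈ 0.00019290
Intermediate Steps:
r = 36
D(N, s) = -1/33 (D(N, s) = 1/(-69 + 36) = 1/(-33) = -1/33)
q = 297/48443 (q = 9/(-7 + (-1/33 - 1*(-1475))) = 9/(-7 + (-1/33 + 1475)) = 9/(-7 + 48674/33) = 9/(48443/33) = 9*(33/48443) = 297/48443 ≈ 0.0061309)
1/((-39 - 33)² + q) = 1/((-39 - 33)² + 297/48443) = 1/((-72)² + 297/48443) = 1/(5184 + 297/48443) = 1/(251128809/48443) = 48443/251128809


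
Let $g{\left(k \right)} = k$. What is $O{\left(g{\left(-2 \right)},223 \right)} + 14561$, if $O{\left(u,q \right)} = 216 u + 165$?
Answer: $14294$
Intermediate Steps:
$O{\left(u,q \right)} = 165 + 216 u$
$O{\left(g{\left(-2 \right)},223 \right)} + 14561 = \left(165 + 216 \left(-2\right)\right) + 14561 = \left(165 - 432\right) + 14561 = -267 + 14561 = 14294$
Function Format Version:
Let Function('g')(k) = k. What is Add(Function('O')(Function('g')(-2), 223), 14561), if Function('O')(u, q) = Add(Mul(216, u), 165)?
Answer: 14294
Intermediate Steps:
Function('O')(u, q) = Add(165, Mul(216, u))
Add(Function('O')(Function('g')(-2), 223), 14561) = Add(Add(165, Mul(216, -2)), 14561) = Add(Add(165, -432), 14561) = Add(-267, 14561) = 14294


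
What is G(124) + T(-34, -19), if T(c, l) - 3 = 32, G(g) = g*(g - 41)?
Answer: 10327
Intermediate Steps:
G(g) = g*(-41 + g)
T(c, l) = 35 (T(c, l) = 3 + 32 = 35)
G(124) + T(-34, -19) = 124*(-41 + 124) + 35 = 124*83 + 35 = 10292 + 35 = 10327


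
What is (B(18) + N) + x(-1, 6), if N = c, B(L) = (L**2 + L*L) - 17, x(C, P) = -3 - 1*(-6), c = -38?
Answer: 596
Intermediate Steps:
x(C, P) = 3 (x(C, P) = -3 + 6 = 3)
B(L) = -17 + 2*L**2 (B(L) = (L**2 + L**2) - 17 = 2*L**2 - 17 = -17 + 2*L**2)
N = -38
(B(18) + N) + x(-1, 6) = ((-17 + 2*18**2) - 38) + 3 = ((-17 + 2*324) - 38) + 3 = ((-17 + 648) - 38) + 3 = (631 - 38) + 3 = 593 + 3 = 596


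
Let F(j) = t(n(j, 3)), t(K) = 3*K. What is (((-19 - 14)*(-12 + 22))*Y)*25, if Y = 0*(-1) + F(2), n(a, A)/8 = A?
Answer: -594000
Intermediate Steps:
n(a, A) = 8*A
F(j) = 72 (F(j) = 3*(8*3) = 3*24 = 72)
Y = 72 (Y = 0*(-1) + 72 = 0 + 72 = 72)
(((-19 - 14)*(-12 + 22))*Y)*25 = (((-19 - 14)*(-12 + 22))*72)*25 = (-33*10*72)*25 = -330*72*25 = -23760*25 = -594000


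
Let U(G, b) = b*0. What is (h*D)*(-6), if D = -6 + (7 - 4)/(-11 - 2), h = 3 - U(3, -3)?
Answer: 1458/13 ≈ 112.15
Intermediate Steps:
U(G, b) = 0
h = 3 (h = 3 - 1*0 = 3 + 0 = 3)
D = -81/13 (D = -6 + 3/(-13) = -6 + 3*(-1/13) = -6 - 3/13 = -81/13 ≈ -6.2308)
(h*D)*(-6) = (3*(-81/13))*(-6) = -243/13*(-6) = 1458/13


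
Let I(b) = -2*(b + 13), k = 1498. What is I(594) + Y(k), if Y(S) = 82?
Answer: -1132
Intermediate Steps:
I(b) = -26 - 2*b (I(b) = -2*(13 + b) = -26 - 2*b)
I(594) + Y(k) = (-26 - 2*594) + 82 = (-26 - 1188) + 82 = -1214 + 82 = -1132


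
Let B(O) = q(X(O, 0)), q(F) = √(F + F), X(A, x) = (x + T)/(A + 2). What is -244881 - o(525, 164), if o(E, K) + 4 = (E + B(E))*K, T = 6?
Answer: -330977 - 328*√1581/527 ≈ -3.3100e+5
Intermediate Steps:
X(A, x) = (6 + x)/(2 + A) (X(A, x) = (x + 6)/(A + 2) = (6 + x)/(2 + A))
q(F) = √2*√F (q(F) = √(2*F) = √2*√F)
B(O) = 2*√3*√(1/(2 + O)) (B(O) = √2*√((6 + 0)/(2 + O)) = √2*√(6/(2 + O)) = √2*(√6*√(1/(2 + O))) = 2*√3*√(1/(2 + O)))
o(E, K) = -4 + K*(E + 2*√3*√(1/(2 + E))) (o(E, K) = -4 + (E + 2*√3*√(1/(2 + E)))*K = -4 + K*(E + 2*√3*√(1/(2 + E))))
-244881 - o(525, 164) = -244881 - (-4 + 525*164 + 2*164*√3*√(1/(2 + 525))) = -244881 - (-4 + 86100 + 2*164*√3*√(1/527)) = -244881 - (-4 + 86100 + 2*164*√3*(√527/527)) = -244881 - (-4 + 86100 + 328*√1581/527) = -244881 - (86096 + 328*√1581/527) = -244881 + (-86096 - 328*√1581/527) = -330977 - 328*√1581/527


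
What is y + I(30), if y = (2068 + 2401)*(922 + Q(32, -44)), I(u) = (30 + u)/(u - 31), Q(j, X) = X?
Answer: 3923722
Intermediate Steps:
I(u) = (30 + u)/(-31 + u)
y = 3923782 (y = (2068 + 2401)*(922 - 44) = 4469*878 = 3923782)
y + I(30) = 3923782 + (30 + 30)/(-31 + 30) = 3923782 + 60/(-1) = 3923782 - 1*60 = 3923782 - 60 = 3923722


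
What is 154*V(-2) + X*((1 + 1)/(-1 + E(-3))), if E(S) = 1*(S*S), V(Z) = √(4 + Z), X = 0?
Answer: 154*√2 ≈ 217.79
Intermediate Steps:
E(S) = S² (E(S) = 1*S² = S²)
154*V(-2) + X*((1 + 1)/(-1 + E(-3))) = 154*√(4 - 2) + 0*((1 + 1)/(-1 + (-3)²)) = 154*√2 + 0*(2/(-1 + 9)) = 154*√2 + 0*(2/8) = 154*√2 + 0*(2*(⅛)) = 154*√2 + 0*(¼) = 154*√2 + 0 = 154*√2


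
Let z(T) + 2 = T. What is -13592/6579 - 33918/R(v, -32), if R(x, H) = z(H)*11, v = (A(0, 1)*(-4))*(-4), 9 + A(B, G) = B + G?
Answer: 6413621/72369 ≈ 88.624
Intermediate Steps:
A(B, G) = -9 + B + G (A(B, G) = -9 + (B + G) = -9 + B + G)
z(T) = -2 + T
v = -128 (v = ((-9 + 0 + 1)*(-4))*(-4) = -8*(-4)*(-4) = 32*(-4) = -128)
R(x, H) = -22 + 11*H (R(x, H) = (-2 + H)*11 = -22 + 11*H)
-13592/6579 - 33918/R(v, -32) = -13592/6579 - 33918/(-22 + 11*(-32)) = -13592*1/6579 - 33918/(-22 - 352) = -13592/6579 - 33918/(-374) = -13592/6579 - 33918*(-1/374) = -13592/6579 + 16959/187 = 6413621/72369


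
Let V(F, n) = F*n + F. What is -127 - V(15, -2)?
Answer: -112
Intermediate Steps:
V(F, n) = F + F*n
-127 - V(15, -2) = -127 - 15*(1 - 2) = -127 - 15*(-1) = -127 - 1*(-15) = -127 + 15 = -112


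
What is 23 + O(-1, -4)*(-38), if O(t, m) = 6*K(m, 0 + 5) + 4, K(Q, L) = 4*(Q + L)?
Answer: -1041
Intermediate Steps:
K(Q, L) = 4*L + 4*Q (K(Q, L) = 4*(L + Q) = 4*L + 4*Q)
O(t, m) = 124 + 24*m (O(t, m) = 6*(4*(0 + 5) + 4*m) + 4 = 6*(4*5 + 4*m) + 4 = 6*(20 + 4*m) + 4 = (120 + 24*m) + 4 = 124 + 24*m)
23 + O(-1, -4)*(-38) = 23 + (124 + 24*(-4))*(-38) = 23 + (124 - 96)*(-38) = 23 + 28*(-38) = 23 - 1064 = -1041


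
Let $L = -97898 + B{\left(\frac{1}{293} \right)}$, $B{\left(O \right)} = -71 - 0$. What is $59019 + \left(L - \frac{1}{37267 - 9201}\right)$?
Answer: $- \frac{1093170701}{28066} \approx -38950.0$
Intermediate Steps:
$B{\left(O \right)} = -71$ ($B{\left(O \right)} = -71 + 0 = -71$)
$L = -97969$ ($L = -97898 - 71 = -97969$)
$59019 + \left(L - \frac{1}{37267 - 9201}\right) = 59019 - \left(97969 + \frac{1}{37267 - 9201}\right) = 59019 - \frac{2749597955}{28066} = - \frac{1093170701}{28066}$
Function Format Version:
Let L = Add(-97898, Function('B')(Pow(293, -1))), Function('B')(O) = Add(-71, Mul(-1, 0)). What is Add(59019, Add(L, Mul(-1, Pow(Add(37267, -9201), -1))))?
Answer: Rational(-1093170701, 28066) ≈ -38950.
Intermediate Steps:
Function('B')(O) = -71 (Function('B')(O) = Add(-71, 0) = -71)
L = -97969 (L = Add(-97898, -71) = -97969)
Add(59019, Add(L, Mul(-1, Pow(Add(37267, -9201), -1)))) = Add(59019, Add(-97969, Mul(-1, Pow(Add(37267, -9201), -1)))) = Add(59019, Add(-97969, Mul(-1, Pow(28066, -1)))) = Add(59019, Add(-97969, Mul(-1, Rational(1, 28066)))) = Add(59019, Add(-97969, Rational(-1, 28066))) = Add(59019, Rational(-2749597955, 28066)) = Rational(-1093170701, 28066)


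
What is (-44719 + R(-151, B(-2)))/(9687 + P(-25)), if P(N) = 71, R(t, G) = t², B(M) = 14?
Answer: -10959/4879 ≈ -2.2462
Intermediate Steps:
(-44719 + R(-151, B(-2)))/(9687 + P(-25)) = (-44719 + (-151)²)/(9687 + 71) = (-44719 + 22801)/9758 = -21918*1/9758 = -10959/4879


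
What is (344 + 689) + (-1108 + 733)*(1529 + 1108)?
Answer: -987842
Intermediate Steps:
(344 + 689) + (-1108 + 733)*(1529 + 1108) = 1033 - 375*2637 = 1033 - 988875 = -987842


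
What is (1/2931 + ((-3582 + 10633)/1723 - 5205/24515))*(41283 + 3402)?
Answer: 1431097249844205/8253568013 ≈ 1.7339e+5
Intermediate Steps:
(1/2931 + ((-3582 + 10633)/1723 - 5205/24515))*(41283 + 3402) = (1/2931 + (7051*(1/1723) - 5205*1/24515))*44685 = (1/2931 + (7051/1723 - 1041/4903))*44685 = (1/2931 + 32777410/8447869)*44685 = (96079036579/24760704039)*44685 = 1431097249844205/8253568013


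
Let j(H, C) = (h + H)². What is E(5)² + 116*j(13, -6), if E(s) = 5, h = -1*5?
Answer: 7449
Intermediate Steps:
h = -5
j(H, C) = (-5 + H)²
E(5)² + 116*j(13, -6) = 5² + 116*(-5 + 13)² = 25 + 116*8² = 25 + 116*64 = 25 + 7424 = 7449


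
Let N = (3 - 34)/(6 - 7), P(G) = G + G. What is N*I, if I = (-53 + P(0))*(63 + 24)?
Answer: -142941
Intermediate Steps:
P(G) = 2*G
N = 31 (N = -31/(-1) = -31*(-1) = 31)
I = -4611 (I = (-53 + 2*0)*(63 + 24) = (-53 + 0)*87 = -53*87 = -4611)
N*I = 31*(-4611) = -142941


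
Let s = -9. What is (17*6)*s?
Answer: -918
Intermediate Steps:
(17*6)*s = (17*6)*(-9) = 102*(-9) = -918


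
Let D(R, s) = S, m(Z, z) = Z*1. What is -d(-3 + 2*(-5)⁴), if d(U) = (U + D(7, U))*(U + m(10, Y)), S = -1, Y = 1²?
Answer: -1566222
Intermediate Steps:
Y = 1
m(Z, z) = Z
D(R, s) = -1
d(U) = (-1 + U)*(10 + U) (d(U) = (U - 1)*(U + 10) = (-1 + U)*(10 + U))
-d(-3 + 2*(-5)⁴) = -(-10 + (-3 + 2*(-5)⁴)² + 9*(-3 + 2*(-5)⁴)) = -(-10 + (-3 + 2*625)² + 9*(-3 + 2*625)) = -(-10 + (-3 + 1250)² + 9*(-3 + 1250)) = -(-10 + 1247² + 9*1247) = -(-10 + 1555009 + 11223) = -1*1566222 = -1566222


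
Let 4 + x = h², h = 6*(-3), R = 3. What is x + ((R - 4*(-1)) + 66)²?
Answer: 5649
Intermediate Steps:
h = -18
x = 320 (x = -4 + (-18)² = -4 + 324 = 320)
x + ((R - 4*(-1)) + 66)² = 320 + ((3 - 4*(-1)) + 66)² = 320 + ((3 + 4) + 66)² = 320 + (7 + 66)² = 320 + 73² = 320 + 5329 = 5649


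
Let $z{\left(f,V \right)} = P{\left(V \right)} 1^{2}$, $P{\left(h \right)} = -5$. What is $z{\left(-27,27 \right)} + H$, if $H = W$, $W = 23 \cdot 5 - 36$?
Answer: $74$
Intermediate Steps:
$W = 79$ ($W = 115 - 36 = 79$)
$z{\left(f,V \right)} = -5$ ($z{\left(f,V \right)} = - 5 \cdot 1^{2} = \left(-5\right) 1 = -5$)
$H = 79$
$z{\left(-27,27 \right)} + H = -5 + 79 = 74$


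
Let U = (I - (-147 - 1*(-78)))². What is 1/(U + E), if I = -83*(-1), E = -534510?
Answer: -1/511406 ≈ -1.9554e-6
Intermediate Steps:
I = 83
U = 23104 (U = (83 - (-147 - 1*(-78)))² = (83 - (-147 + 78))² = (83 - 1*(-69))² = (83 + 69)² = 152² = 23104)
1/(U + E) = 1/(23104 - 534510) = 1/(-511406) = -1/511406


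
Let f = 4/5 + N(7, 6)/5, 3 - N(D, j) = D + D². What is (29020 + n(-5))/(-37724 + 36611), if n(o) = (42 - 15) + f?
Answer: -145186/5565 ≈ -26.089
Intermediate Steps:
N(D, j) = 3 - D - D² (N(D, j) = 3 - (D + D²) = 3 + (-D - D²) = 3 - D - D²)
f = -49/5 (f = 4/5 + (3 - 1*7 - 1*7²)/5 = 4*(⅕) + (3 - 7 - 1*49)*(⅕) = ⅘ + (3 - 7 - 49)*(⅕) = ⅘ - 53*⅕ = ⅘ - 53/5 = -49/5 ≈ -9.8000)
n(o) = 86/5 (n(o) = (42 - 15) - 49/5 = 27 - 49/5 = 86/5)
(29020 + n(-5))/(-37724 + 36611) = (29020 + 86/5)/(-37724 + 36611) = (145186/5)/(-1113) = (145186/5)*(-1/1113) = -145186/5565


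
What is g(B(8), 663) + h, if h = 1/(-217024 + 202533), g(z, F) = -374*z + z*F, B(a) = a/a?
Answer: 4187898/14491 ≈ 289.00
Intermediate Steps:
B(a) = 1
g(z, F) = -374*z + F*z
h = -1/14491 (h = 1/(-14491) = -1/14491 ≈ -6.9008e-5)
g(B(8), 663) + h = 1*(-374 + 663) - 1/14491 = 1*289 - 1/14491 = 289 - 1/14491 = 4187898/14491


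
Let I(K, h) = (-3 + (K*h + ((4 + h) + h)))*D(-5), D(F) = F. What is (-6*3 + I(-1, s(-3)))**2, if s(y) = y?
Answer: 64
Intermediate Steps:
I(K, h) = -5 - 10*h - 5*K*h (I(K, h) = (-3 + (K*h + ((4 + h) + h)))*(-5) = (-3 + (K*h + (4 + 2*h)))*(-5) = (-3 + (4 + 2*h + K*h))*(-5) = (1 + 2*h + K*h)*(-5) = -5 - 10*h - 5*K*h)
(-6*3 + I(-1, s(-3)))**2 = (-6*3 + (-5 - 10*(-3) - 5*(-1)*(-3)))**2 = (-18 + (-5 + 30 - 15))**2 = (-18 + 10)**2 = (-8)**2 = 64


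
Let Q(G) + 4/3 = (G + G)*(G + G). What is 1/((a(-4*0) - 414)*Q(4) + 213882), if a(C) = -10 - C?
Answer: 3/561934 ≈ 5.3387e-6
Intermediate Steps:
Q(G) = -4/3 + 4*G**2 (Q(G) = -4/3 + (G + G)*(G + G) = -4/3 + (2*G)*(2*G) = -4/3 + 4*G**2)
1/((a(-4*0) - 414)*Q(4) + 213882) = 1/(((-10 - (-4)*0) - 414)*(-4/3 + 4*4**2) + 213882) = 1/(((-10 - 1*0) - 414)*(-4/3 + 4*16) + 213882) = 1/(((-10 + 0) - 414)*(-4/3 + 64) + 213882) = 1/((-10 - 414)*(188/3) + 213882) = 1/(-424*188/3 + 213882) = 1/(-79712/3 + 213882) = 1/(561934/3) = 3/561934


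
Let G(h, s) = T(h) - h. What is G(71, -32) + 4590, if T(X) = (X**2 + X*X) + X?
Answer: 14672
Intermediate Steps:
T(X) = X + 2*X**2 (T(X) = (X**2 + X**2) + X = 2*X**2 + X = X + 2*X**2)
G(h, s) = -h + h*(1 + 2*h) (G(h, s) = h*(1 + 2*h) - h = -h + h*(1 + 2*h))
G(71, -32) + 4590 = 2*71**2 + 4590 = 2*5041 + 4590 = 10082 + 4590 = 14672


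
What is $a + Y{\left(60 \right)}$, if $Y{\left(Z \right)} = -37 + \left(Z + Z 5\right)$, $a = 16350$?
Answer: $16673$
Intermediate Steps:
$Y{\left(Z \right)} = -37 + 6 Z$ ($Y{\left(Z \right)} = -37 + \left(Z + 5 Z\right) = -37 + 6 Z$)
$a + Y{\left(60 \right)} = 16350 + \left(-37 + 6 \cdot 60\right) = 16350 + \left(-37 + 360\right) = 16350 + 323 = 16673$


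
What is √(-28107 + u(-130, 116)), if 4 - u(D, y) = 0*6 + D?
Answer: I*√27973 ≈ 167.25*I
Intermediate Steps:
u(D, y) = 4 - D (u(D, y) = 4 - (0*6 + D) = 4 - (0 + D) = 4 - D)
√(-28107 + u(-130, 116)) = √(-28107 + (4 - 1*(-130))) = √(-28107 + (4 + 130)) = √(-28107 + 134) = √(-27973) = I*√27973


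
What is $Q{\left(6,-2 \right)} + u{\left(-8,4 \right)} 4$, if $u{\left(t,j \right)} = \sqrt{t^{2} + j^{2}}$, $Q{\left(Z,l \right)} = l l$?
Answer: $4 + 16 \sqrt{5} \approx 39.777$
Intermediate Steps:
$Q{\left(Z,l \right)} = l^{2}$
$u{\left(t,j \right)} = \sqrt{j^{2} + t^{2}}$
$Q{\left(6,-2 \right)} + u{\left(-8,4 \right)} 4 = \left(-2\right)^{2} + \sqrt{4^{2} + \left(-8\right)^{2}} \cdot 4 = 4 + \sqrt{16 + 64} \cdot 4 = 4 + \sqrt{80} \cdot 4 = 4 + 4 \sqrt{5} \cdot 4 = 4 + 16 \sqrt{5}$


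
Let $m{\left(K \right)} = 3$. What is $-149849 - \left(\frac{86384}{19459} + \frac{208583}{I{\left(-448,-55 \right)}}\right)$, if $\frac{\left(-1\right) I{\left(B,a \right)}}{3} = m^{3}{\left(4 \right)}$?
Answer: $- \frac{232137027478}{1576179} \approx -1.4728 \cdot 10^{5}$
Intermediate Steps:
$I{\left(B,a \right)} = -81$ ($I{\left(B,a \right)} = - 3 \cdot 3^{3} = \left(-3\right) 27 = -81$)
$-149849 - \left(\frac{86384}{19459} + \frac{208583}{I{\left(-448,-55 \right)}}\right) = -149849 - \left(\frac{86384}{19459} + \frac{208583}{-81}\right) = -149849 - \left(86384 \cdot \frac{1}{19459} + 208583 \left(- \frac{1}{81}\right)\right) = -149849 - \left(\frac{86384}{19459} - \frac{208583}{81}\right) = -149849 - - \frac{4051819493}{1576179} = -149849 + \frac{4051819493}{1576179} = - \frac{232137027478}{1576179}$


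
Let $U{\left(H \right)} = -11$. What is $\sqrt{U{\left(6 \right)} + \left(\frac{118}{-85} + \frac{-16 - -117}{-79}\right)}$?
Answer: $\frac{2 i \sqrt{154062245}}{6715} \approx 3.6969 i$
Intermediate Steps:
$\sqrt{U{\left(6 \right)} + \left(\frac{118}{-85} + \frac{-16 - -117}{-79}\right)} = \sqrt{-11 + \left(\frac{118}{-85} + \frac{-16 - -117}{-79}\right)} = \sqrt{-11 + \left(118 \left(- \frac{1}{85}\right) + \left(-16 + 117\right) \left(- \frac{1}{79}\right)\right)} = \sqrt{-11 + \left(- \frac{118}{85} + 101 \left(- \frac{1}{79}\right)\right)} = \sqrt{-11 - \frac{17907}{6715}} = \sqrt{- \frac{91772}{6715}} = \frac{2 i \sqrt{154062245}}{6715}$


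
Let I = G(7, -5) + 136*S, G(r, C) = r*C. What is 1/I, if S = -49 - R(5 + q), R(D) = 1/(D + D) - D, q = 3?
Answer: -2/11239 ≈ -0.00017795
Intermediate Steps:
R(D) = 1/(2*D) - D
G(r, C) = C*r
S = -657/16 (S = -49 - (1/(2*(5 + 3)) - (5 + 3)) = -49 - ((½)/8 - 1*8) = -49 - ((½)*(⅛) - 8) = -49 - (1/16 - 8) = -49 - 1*(-127/16) = -49 + 127/16 = -657/16 ≈ -41.063)
I = -11239/2 (I = -5*7 + 136*(-657/16) = -35 - 11169/2 = -11239/2 ≈ -5619.5)
1/I = 1/(-11239/2) = -2/11239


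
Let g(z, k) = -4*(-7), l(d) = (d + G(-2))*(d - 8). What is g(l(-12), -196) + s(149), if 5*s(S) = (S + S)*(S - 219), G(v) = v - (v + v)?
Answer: -4144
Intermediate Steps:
G(v) = -v (G(v) = v - 2*v = -v)
s(S) = 2*S*(-219 + S)/5 (s(S) = ((S + S)*(S - 219))/5 = ((2*S)*(-219 + S))/5 = (2*S*(-219 + S))/5 = 2*S*(-219 + S)/5)
l(d) = (-8 + d)*(2 + d) (l(d) = (d - 1*(-2))*(d - 8) = (d + 2)*(-8 + d) = (2 + d)*(-8 + d) = (-8 + d)*(2 + d))
g(z, k) = 28
g(l(-12), -196) + s(149) = 28 + (2/5)*149*(-219 + 149) = 28 + (2/5)*149*(-70) = 28 - 4172 = -4144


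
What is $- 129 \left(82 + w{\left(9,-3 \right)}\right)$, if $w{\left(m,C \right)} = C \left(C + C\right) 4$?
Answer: $-19866$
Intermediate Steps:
$w{\left(m,C \right)} = 8 C^{2}$ ($w{\left(m,C \right)} = C 2 C 4 = C 8 C = 8 C^{2}$)
$- 129 \left(82 + w{\left(9,-3 \right)}\right) = - 129 \left(82 + 8 \left(-3\right)^{2}\right) = - 129 \left(82 + 8 \cdot 9\right) = - 129 \left(82 + 72\right) = \left(-129\right) 154 = -19866$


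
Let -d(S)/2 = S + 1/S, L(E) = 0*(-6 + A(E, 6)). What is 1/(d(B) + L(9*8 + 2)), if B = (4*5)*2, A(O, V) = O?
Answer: -20/1601 ≈ -0.012492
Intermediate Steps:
B = 40 (B = 20*2 = 40)
L(E) = 0 (L(E) = 0*(-6 + E) = 0)
d(S) = -2*S - 2/S (d(S) = -2*(S + 1/S) = -2*S - 2/S)
1/(d(B) + L(9*8 + 2)) = 1/((-2*40 - 2/40) + 0) = 1/((-80 - 2*1/40) + 0) = 1/((-80 - 1/20) + 0) = 1/(-1601/20 + 0) = 1/(-1601/20) = -20/1601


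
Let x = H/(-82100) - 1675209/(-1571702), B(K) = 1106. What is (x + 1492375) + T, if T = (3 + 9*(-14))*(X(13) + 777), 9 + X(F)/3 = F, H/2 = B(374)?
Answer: 45012175578967919/32259183550 ≈ 1.3953e+6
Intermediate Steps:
H = 2212 (H = 2*1106 = 2212)
X(F) = -27 + 3*F
x = 33514513519/32259183550 (x = 2212/(-82100) - 1675209/(-1571702) = 2212*(-1/82100) - 1675209*(-1/1571702) = -553/20525 + 1675209/1571702 = 33514513519/32259183550 ≈ 1.0389)
T = -97047 (T = (3 + 9*(-14))*((-27 + 3*13) + 777) = (3 - 126)*((-27 + 39) + 777) = -123*(12 + 777) = -123*789 = -97047)
(x + 1492375) + T = (33514513519/32259183550 + 1492375) - 97047 = 48142832564944769/32259183550 - 97047 = 45012175578967919/32259183550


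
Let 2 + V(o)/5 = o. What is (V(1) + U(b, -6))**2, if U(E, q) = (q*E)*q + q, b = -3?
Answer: 14161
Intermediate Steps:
V(o) = -10 + 5*o
U(E, q) = q + E*q**2 (U(E, q) = (E*q)*q + q = E*q**2 + q = q + E*q**2)
(V(1) + U(b, -6))**2 = ((-10 + 5*1) - 6*(1 - 3*(-6)))**2 = ((-10 + 5) - 6*(1 + 18))**2 = (-5 - 6*19)**2 = (-5 - 114)**2 = (-119)**2 = 14161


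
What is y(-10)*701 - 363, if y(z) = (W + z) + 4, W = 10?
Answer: 2441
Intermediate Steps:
y(z) = 14 + z (y(z) = (10 + z) + 4 = 14 + z)
y(-10)*701 - 363 = (14 - 10)*701 - 363 = 4*701 - 363 = 2804 - 363 = 2441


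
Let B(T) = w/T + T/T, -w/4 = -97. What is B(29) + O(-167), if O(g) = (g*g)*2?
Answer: 1617979/29 ≈ 55792.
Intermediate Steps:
w = 388 (w = -4*(-97) = 388)
O(g) = 2*g² (O(g) = g²*2 = 2*g²)
B(T) = 1 + 388/T (B(T) = 388/T + T/T = 388/T + 1 = 1 + 388/T)
B(29) + O(-167) = (388 + 29)/29 + 2*(-167)² = (1/29)*417 + 2*27889 = 417/29 + 55778 = 1617979/29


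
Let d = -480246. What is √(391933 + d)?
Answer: I*√88313 ≈ 297.17*I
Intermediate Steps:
√(391933 + d) = √(391933 - 480246) = √(-88313) = I*√88313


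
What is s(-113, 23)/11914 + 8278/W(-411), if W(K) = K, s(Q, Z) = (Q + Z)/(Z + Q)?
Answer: -98623681/4896654 ≈ -20.141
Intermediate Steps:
s(Q, Z) = 1 (s(Q, Z) = (Q + Z)/(Q + Z) = 1)
s(-113, 23)/11914 + 8278/W(-411) = 1/11914 + 8278/(-411) = 1*(1/11914) + 8278*(-1/411) = 1/11914 - 8278/411 = -98623681/4896654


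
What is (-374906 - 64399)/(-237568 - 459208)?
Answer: 439305/696776 ≈ 0.63048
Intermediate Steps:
(-374906 - 64399)/(-237568 - 459208) = -439305/(-696776) = -439305*(-1/696776) = 439305/696776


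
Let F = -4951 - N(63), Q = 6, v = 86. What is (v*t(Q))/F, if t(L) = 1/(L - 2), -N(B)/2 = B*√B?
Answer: -212893/47024426 - 8127*√7/23512213 ≈ -0.0054418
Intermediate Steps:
N(B) = -2*B^(3/2) (N(B) = -2*B*√B = -2*B^(3/2))
t(L) = 1/(-2 + L)
F = -4951 + 378*√7 (F = -4951 - (-2)*63^(3/2) = -4951 - (-2)*189*√7 = -4951 - (-378)*√7 = -4951 + 378*√7 ≈ -3950.9)
(v*t(Q))/F = (86/(-2 + 6))/(-4951 + 378*√7) = (86/4)/(-4951 + 378*√7) = (86*(¼))/(-4951 + 378*√7) = 43/(2*(-4951 + 378*√7))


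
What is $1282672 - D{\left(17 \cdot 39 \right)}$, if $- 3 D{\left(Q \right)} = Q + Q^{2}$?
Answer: $1429416$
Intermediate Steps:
$D{\left(Q \right)} = - \frac{Q}{3} - \frac{Q^{2}}{3}$ ($D{\left(Q \right)} = - \frac{Q + Q^{2}}{3} = - \frac{Q}{3} - \frac{Q^{2}}{3}$)
$1282672 - D{\left(17 \cdot 39 \right)} = 1282672 - - \frac{17 \cdot 39 \left(1 + 17 \cdot 39\right)}{3} = 1282672 - \left(- \frac{1}{3}\right) 663 \left(1 + 663\right) = 1282672 - \left(- \frac{1}{3}\right) 663 \cdot 664 = 1282672 - -146744 = 1282672 + 146744 = 1429416$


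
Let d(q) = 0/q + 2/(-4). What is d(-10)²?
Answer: ¼ ≈ 0.25000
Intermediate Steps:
d(q) = -½ (d(q) = 0 + 2*(-¼) = 0 - ½ = -½)
d(-10)² = (-½)² = ¼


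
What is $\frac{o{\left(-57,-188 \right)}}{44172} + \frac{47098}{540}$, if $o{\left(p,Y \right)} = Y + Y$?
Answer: $\frac{9630601}{110430} \approx 87.21$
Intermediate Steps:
$o{\left(p,Y \right)} = 2 Y$
$\frac{o{\left(-57,-188 \right)}}{44172} + \frac{47098}{540} = \frac{2 \left(-188\right)}{44172} + \frac{47098}{540} = \left(-376\right) \frac{1}{44172} + 47098 \cdot \frac{1}{540} = - \frac{94}{11043} + \frac{23549}{270} = \frac{9630601}{110430}$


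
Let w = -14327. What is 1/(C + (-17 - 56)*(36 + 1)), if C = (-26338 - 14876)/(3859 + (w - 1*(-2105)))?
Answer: -8363/22547249 ≈ -0.00037091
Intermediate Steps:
C = 41214/8363 (C = (-26338 - 14876)/(3859 + (-14327 - 1*(-2105))) = -41214/(3859 + (-14327 + 2105)) = -41214/(3859 - 12222) = -41214/(-8363) = -41214*(-1/8363) = 41214/8363 ≈ 4.9281)
1/(C + (-17 - 56)*(36 + 1)) = 1/(41214/8363 + (-17 - 56)*(36 + 1)) = 1/(41214/8363 - 73*37) = 1/(41214/8363 - 2701) = 1/(-22547249/8363) = -8363/22547249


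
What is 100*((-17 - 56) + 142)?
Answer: 6900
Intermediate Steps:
100*((-17 - 56) + 142) = 100*(-73 + 142) = 100*69 = 6900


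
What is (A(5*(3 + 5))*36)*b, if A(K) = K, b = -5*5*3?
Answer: -108000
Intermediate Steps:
b = -75 (b = -25*3 = -75)
(A(5*(3 + 5))*36)*b = ((5*(3 + 5))*36)*(-75) = ((5*8)*36)*(-75) = (40*36)*(-75) = 1440*(-75) = -108000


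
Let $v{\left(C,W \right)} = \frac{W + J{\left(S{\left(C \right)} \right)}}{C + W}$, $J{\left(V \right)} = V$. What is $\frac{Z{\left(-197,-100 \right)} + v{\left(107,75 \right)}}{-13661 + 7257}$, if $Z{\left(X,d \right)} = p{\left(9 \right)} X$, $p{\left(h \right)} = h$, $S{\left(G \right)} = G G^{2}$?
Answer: $- \frac{112804}{145691} \approx -0.77427$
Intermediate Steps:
$S{\left(G \right)} = G^{3}$
$v{\left(C,W \right)} = \frac{W + C^{3}}{C + W}$
$Z{\left(X,d \right)} = 9 X$
$\frac{Z{\left(-197,-100 \right)} + v{\left(107,75 \right)}}{-13661 + 7257} = \frac{9 \left(-197\right) + \frac{75 + 107^{3}}{107 + 75}}{-13661 + 7257} = \frac{-1773 + \frac{75 + 1225043}{182}}{-6404} = \left(-1773 + \frac{1}{182} \cdot 1225118\right) \left(- \frac{1}{6404}\right) = \left(-1773 + \frac{612559}{91}\right) \left(- \frac{1}{6404}\right) = \frac{451216}{91} \left(- \frac{1}{6404}\right) = - \frac{112804}{145691}$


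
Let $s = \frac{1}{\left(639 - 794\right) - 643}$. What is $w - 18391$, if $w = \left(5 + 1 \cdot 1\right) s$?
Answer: $- \frac{2446004}{133} \approx -18391.0$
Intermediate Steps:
$s = - \frac{1}{798}$ ($s = \frac{1}{\left(639 - 794\right) - 643} = \frac{1}{-155 - 643} = \frac{1}{-798} = - \frac{1}{798} \approx -0.0012531$)
$w = - \frac{1}{133}$ ($w = \left(5 + 1 \cdot 1\right) \left(- \frac{1}{798}\right) = \left(5 + 1\right) \left(- \frac{1}{798}\right) = 6 \left(- \frac{1}{798}\right) = - \frac{1}{133} \approx -0.0075188$)
$w - 18391 = - \frac{1}{133} - 18391 = - \frac{2446004}{133}$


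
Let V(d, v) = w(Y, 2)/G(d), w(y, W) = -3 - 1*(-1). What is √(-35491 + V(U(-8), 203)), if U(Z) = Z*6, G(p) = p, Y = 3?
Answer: I*√5110698/12 ≈ 188.39*I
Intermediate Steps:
w(y, W) = -2 (w(y, W) = -3 + 1 = -2)
U(Z) = 6*Z
V(d, v) = -2/d
√(-35491 + V(U(-8), 203)) = √(-35491 - 2/(6*(-8))) = √(-35491 - 2/(-48)) = √(-35491 - 2*(-1/48)) = √(-35491 + 1/24) = √(-851783/24) = I*√5110698/12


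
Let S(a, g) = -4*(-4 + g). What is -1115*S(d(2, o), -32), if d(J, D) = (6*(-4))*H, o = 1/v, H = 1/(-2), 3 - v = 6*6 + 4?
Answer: -160560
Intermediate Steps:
v = -37 (v = 3 - (6*6 + 4) = 3 - (36 + 4) = 3 - 1*40 = 3 - 40 = -37)
H = -1/2 (H = 1*(-1/2) = -1/2 ≈ -0.50000)
o = -1/37 (o = 1/(-37) = -1/37 ≈ -0.027027)
d(J, D) = 12 (d(J, D) = (6*(-4))*(-1/2) = -24*(-1/2) = 12)
S(a, g) = 16 - 4*g
-1115*S(d(2, o), -32) = -1115*(16 - 4*(-32)) = -1115*(16 + 128) = -1115*144 = -160560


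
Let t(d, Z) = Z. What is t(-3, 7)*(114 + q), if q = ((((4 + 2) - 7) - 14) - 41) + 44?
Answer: 714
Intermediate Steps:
q = -12 (q = (((6 - 7) - 14) - 41) + 44 = ((-1 - 14) - 41) + 44 = (-15 - 41) + 44 = -56 + 44 = -12)
t(-3, 7)*(114 + q) = 7*(114 - 12) = 7*102 = 714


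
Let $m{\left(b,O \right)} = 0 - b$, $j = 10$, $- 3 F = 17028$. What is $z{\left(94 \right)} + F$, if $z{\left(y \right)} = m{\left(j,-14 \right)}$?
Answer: $-5686$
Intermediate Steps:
$F = -5676$ ($F = \left(- \frac{1}{3}\right) 17028 = -5676$)
$m{\left(b,O \right)} = - b$
$z{\left(y \right)} = -10$ ($z{\left(y \right)} = \left(-1\right) 10 = -10$)
$z{\left(94 \right)} + F = -10 - 5676 = -5686$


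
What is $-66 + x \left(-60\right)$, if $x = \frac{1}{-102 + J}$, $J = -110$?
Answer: $- \frac{3483}{53} \approx -65.717$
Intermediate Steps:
$x = - \frac{1}{212}$ ($x = \frac{1}{-102 - 110} = \frac{1}{-212} = - \frac{1}{212} \approx -0.004717$)
$-66 + x \left(-60\right) = -66 - - \frac{15}{53} = -66 + \frac{15}{53} = - \frac{3483}{53}$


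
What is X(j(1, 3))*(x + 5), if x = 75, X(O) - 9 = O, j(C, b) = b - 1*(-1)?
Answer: 1040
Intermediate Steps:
j(C, b) = 1 + b (j(C, b) = b + 1 = 1 + b)
X(O) = 9 + O
X(j(1, 3))*(x + 5) = (9 + (1 + 3))*(75 + 5) = (9 + 4)*80 = 13*80 = 1040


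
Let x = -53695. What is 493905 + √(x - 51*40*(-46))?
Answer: 493905 + √40145 ≈ 4.9411e+5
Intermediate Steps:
493905 + √(x - 51*40*(-46)) = 493905 + √(-53695 - 51*40*(-46)) = 493905 + √(-53695 - 2040*(-46)) = 493905 + √(-53695 + 93840) = 493905 + √40145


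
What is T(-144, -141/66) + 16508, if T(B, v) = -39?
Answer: 16469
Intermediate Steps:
T(-144, -141/66) + 16508 = -39 + 16508 = 16469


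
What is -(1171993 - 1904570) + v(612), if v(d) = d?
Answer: 733189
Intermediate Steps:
-(1171993 - 1904570) + v(612) = -(1171993 - 1904570) + 612 = -1*(-732577) + 612 = 732577 + 612 = 733189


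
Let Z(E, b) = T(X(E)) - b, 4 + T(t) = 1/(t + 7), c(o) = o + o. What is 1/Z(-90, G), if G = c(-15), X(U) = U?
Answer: 83/2157 ≈ 0.038479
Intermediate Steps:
c(o) = 2*o
G = -30 (G = 2*(-15) = -30)
T(t) = -4 + 1/(7 + t) (T(t) = -4 + 1/(t + 7) = -4 + 1/(7 + t))
Z(E, b) = -b + (-27 - 4*E)/(7 + E) (Z(E, b) = (-27 - 4*E)/(7 + E) - b = -b + (-27 - 4*E)/(7 + E))
1/Z(-90, G) = 1/((-27 - 4*(-90) - 1*(-30)*(7 - 90))/(7 - 90)) = 1/((-27 + 360 - 1*(-30)*(-83))/(-83)) = 1/(-(-27 + 360 - 2490)/83) = 1/(-1/83*(-2157)) = 1/(2157/83) = 83/2157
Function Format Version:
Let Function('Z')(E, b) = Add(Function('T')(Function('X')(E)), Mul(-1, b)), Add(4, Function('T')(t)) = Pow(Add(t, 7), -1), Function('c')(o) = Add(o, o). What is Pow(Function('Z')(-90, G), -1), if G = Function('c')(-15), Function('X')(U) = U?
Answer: Rational(83, 2157) ≈ 0.038479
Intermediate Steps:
Function('c')(o) = Mul(2, o)
G = -30 (G = Mul(2, -15) = -30)
Function('T')(t) = Add(-4, Pow(Add(7, t), -1)) (Function('T')(t) = Add(-4, Pow(Add(t, 7), -1)) = Add(-4, Pow(Add(7, t), -1)))
Function('Z')(E, b) = Add(Mul(-1, b), Mul(Pow(Add(7, E), -1), Add(-27, Mul(-4, E)))) (Function('Z')(E, b) = Add(Mul(Pow(Add(7, E), -1), Add(-27, Mul(-4, E))), Mul(-1, b)) = Add(Mul(-1, b), Mul(Pow(Add(7, E), -1), Add(-27, Mul(-4, E)))))
Pow(Function('Z')(-90, G), -1) = Pow(Mul(Pow(Add(7, -90), -1), Add(-27, Mul(-4, -90), Mul(-1, -30, Add(7, -90)))), -1) = Pow(Mul(Pow(-83, -1), Add(-27, 360, Mul(-1, -30, -83))), -1) = Pow(Mul(Rational(-1, 83), Add(-27, 360, -2490)), -1) = Pow(Mul(Rational(-1, 83), -2157), -1) = Pow(Rational(2157, 83), -1) = Rational(83, 2157)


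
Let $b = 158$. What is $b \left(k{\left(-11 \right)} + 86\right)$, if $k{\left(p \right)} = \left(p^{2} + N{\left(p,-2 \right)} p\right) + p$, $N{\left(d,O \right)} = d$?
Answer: $50086$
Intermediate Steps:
$k{\left(p \right)} = p + 2 p^{2}$ ($k{\left(p \right)} = \left(p^{2} + p p\right) + p = \left(p^{2} + p^{2}\right) + p = 2 p^{2} + p = p + 2 p^{2}$)
$b \left(k{\left(-11 \right)} + 86\right) = 158 \left(- 11 \left(1 + 2 \left(-11\right)\right) + 86\right) = 158 \left(- 11 \left(1 - 22\right) + 86\right) = 158 \left(\left(-11\right) \left(-21\right) + 86\right) = 158 \left(231 + 86\right) = 158 \cdot 317 = 50086$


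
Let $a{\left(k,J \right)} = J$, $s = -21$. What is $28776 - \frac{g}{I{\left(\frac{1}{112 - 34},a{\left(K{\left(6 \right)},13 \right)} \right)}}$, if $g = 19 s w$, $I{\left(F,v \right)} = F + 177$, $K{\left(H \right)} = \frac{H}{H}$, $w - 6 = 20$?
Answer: $\frac{398119404}{13807} \approx 28835.0$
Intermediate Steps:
$w = 26$ ($w = 6 + 20 = 26$)
$K{\left(H \right)} = 1$
$I{\left(F,v \right)} = 177 + F$
$g = -10374$ ($g = 19 \left(-21\right) 26 = \left(-399\right) 26 = -10374$)
$28776 - \frac{g}{I{\left(\frac{1}{112 - 34},a{\left(K{\left(6 \right)},13 \right)} \right)}} = 28776 - - \frac{10374}{177 + \frac{1}{112 - 34}} = 28776 - - \frac{10374}{177 + \frac{1}{78}} = 28776 - - \frac{10374}{\frac{13807}{78}} = 28776 - \left(-10374\right) \frac{78}{13807} = 28776 - - \frac{809172}{13807} = 28776 + \frac{809172}{13807} = \frac{398119404}{13807}$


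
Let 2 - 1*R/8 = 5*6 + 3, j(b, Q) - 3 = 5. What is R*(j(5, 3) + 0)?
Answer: -1984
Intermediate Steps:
j(b, Q) = 8 (j(b, Q) = 3 + 5 = 8)
R = -248 (R = 16 - 8*(5*6 + 3) = 16 - 8*(30 + 3) = 16 - 8*33 = 16 - 264 = -248)
R*(j(5, 3) + 0) = -248*(8 + 0) = -248*8 = -1984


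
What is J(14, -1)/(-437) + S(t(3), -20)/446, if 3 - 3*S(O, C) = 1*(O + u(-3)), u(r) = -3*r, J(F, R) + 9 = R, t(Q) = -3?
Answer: 4023/194902 ≈ 0.020641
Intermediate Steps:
J(F, R) = -9 + R
S(O, C) = -2 - O/3 (S(O, C) = 1 - (O - 3*(-3))/3 = 1 - (O + 9)/3 = 1 - (9 + O)/3 = 1 + (-3 - O/3) = -2 - O/3)
J(14, -1)/(-437) + S(t(3), -20)/446 = (-9 - 1)/(-437) + (-2 - ⅓*(-3))/446 = -10*(-1/437) + (-2 + 1)*(1/446) = 10/437 - 1*1/446 = 10/437 - 1/446 = 4023/194902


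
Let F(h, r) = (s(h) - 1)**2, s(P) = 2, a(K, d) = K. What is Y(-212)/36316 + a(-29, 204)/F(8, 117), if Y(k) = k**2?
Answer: -252055/9079 ≈ -27.762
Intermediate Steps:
F(h, r) = 1 (F(h, r) = (2 - 1)**2 = 1**2 = 1)
Y(-212)/36316 + a(-29, 204)/F(8, 117) = (-212)**2/36316 - 29/1 = 44944*(1/36316) - 29*1 = 11236/9079 - 29 = -252055/9079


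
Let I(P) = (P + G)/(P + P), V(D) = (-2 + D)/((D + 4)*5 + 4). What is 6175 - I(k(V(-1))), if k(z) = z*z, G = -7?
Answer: 56834/9 ≈ 6314.9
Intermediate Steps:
V(D) = (-2 + D)/(24 + 5*D) (V(D) = (-2 + D)/((4 + D)*5 + 4) = (-2 + D)/((20 + 5*D) + 4) = (-2 + D)/(24 + 5*D))
k(z) = z²
I(P) = (-7 + P)/(2*P) (I(P) = (P - 7)/(P + P) = (-7 + P)/((2*P)) = (-7 + P)*(1/(2*P)) = (-7 + P)/(2*P))
6175 - I(k(V(-1))) = 6175 - (-7 + ((-2 - 1)/(24 + 5*(-1)))²)/(2*(((-2 - 1)/(24 + 5*(-1)))²)) = 6175 - (-7 + (-3/(24 - 5))²)/(2*((-3/(24 - 5))²)) = 6175 - (-7 + (-3/19)²)/(2*((-3/19)²)) = 6175 - (-7 + 9/361)/(2*9/361) = 6175 - 361*(-2518)/(2*9*361) = 6175 - 1*(-1259/9) = 6175 + 1259/9 = 56834/9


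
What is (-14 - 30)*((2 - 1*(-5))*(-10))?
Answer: 3080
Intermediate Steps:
(-14 - 30)*((2 - 1*(-5))*(-10)) = -44*(2 + 5)*(-10) = -308*(-10) = -44*(-70) = 3080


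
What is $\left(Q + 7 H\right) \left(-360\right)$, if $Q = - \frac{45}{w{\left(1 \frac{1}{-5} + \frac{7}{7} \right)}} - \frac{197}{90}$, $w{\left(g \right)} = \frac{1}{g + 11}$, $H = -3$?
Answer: $199508$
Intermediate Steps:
$w{\left(g \right)} = \frac{1}{11 + g}$
$Q = - \frac{47987}{90}$ ($Q = - \frac{45}{\frac{1}{11 + \left(1 \frac{1}{-5} + \frac{7}{7}\right)}} - \frac{197}{90} = - \frac{45}{\frac{1}{11 + \left(1 \left(- \frac{1}{5}\right) + 7 \cdot \frac{1}{7}\right)}} - \frac{197}{90} = - \frac{45}{\frac{1}{11 + \left(- \frac{1}{5} + 1\right)}} - \frac{197}{90} = - \frac{45}{\frac{1}{11 + \frac{4}{5}}} - \frac{197}{90} = - \frac{45}{\frac{1}{\frac{59}{5}}} - \frac{197}{90} = - \frac{45}{\frac{5}{59}} - \frac{197}{90} = \left(-45\right) \frac{59}{5} - \frac{197}{90} = -531 - \frac{197}{90} = - \frac{47987}{90} \approx -533.19$)
$\left(Q + 7 H\right) \left(-360\right) = \left(- \frac{47987}{90} + 7 \left(-3\right)\right) \left(-360\right) = \left(- \frac{47987}{90} - 21\right) \left(-360\right) = \left(- \frac{49877}{90}\right) \left(-360\right) = 199508$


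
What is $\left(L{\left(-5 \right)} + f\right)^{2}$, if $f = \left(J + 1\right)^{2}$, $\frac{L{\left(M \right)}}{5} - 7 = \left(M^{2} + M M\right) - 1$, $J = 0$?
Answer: $78961$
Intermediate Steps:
$L{\left(M \right)} = 30 + 10 M^{2}$ ($L{\left(M \right)} = 35 + 5 \left(\left(M^{2} + M M\right) - 1\right) = 35 + 5 \left(\left(M^{2} + M^{2}\right) - 1\right) = 35 + 5 \left(2 M^{2} - 1\right) = 35 + 5 \left(-1 + 2 M^{2}\right) = 35 + \left(-5 + 10 M^{2}\right) = 30 + 10 M^{2}$)
$f = 1$ ($f = \left(0 + 1\right)^{2} = 1^{2} = 1$)
$\left(L{\left(-5 \right)} + f\right)^{2} = \left(\left(30 + 10 \left(-5\right)^{2}\right) + 1\right)^{2} = \left(\left(30 + 10 \cdot 25\right) + 1\right)^{2} = \left(\left(30 + 250\right) + 1\right)^{2} = \left(280 + 1\right)^{2} = 281^{2} = 78961$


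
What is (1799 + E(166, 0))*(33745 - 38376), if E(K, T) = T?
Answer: -8331169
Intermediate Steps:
(1799 + E(166, 0))*(33745 - 38376) = (1799 + 0)*(33745 - 38376) = 1799*(-4631) = -8331169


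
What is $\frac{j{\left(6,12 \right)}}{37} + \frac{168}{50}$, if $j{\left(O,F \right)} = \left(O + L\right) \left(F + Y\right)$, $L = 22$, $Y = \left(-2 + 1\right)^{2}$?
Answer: $\frac{12208}{925} \approx 13.198$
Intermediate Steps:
$Y = 1$ ($Y = \left(-1\right)^{2} = 1$)
$j{\left(O,F \right)} = \left(1 + F\right) \left(22 + O\right)$ ($j{\left(O,F \right)} = \left(O + 22\right) \left(F + 1\right) = \left(22 + O\right) \left(1 + F\right) = \left(1 + F\right) \left(22 + O\right)$)
$\frac{j{\left(6,12 \right)}}{37} + \frac{168}{50} = \frac{22 + 6 + 22 \cdot 12 + 12 \cdot 6}{37} + \frac{168}{50} = \left(22 + 6 + 264 + 72\right) \frac{1}{37} + 168 \cdot \frac{1}{50} = 364 \cdot \frac{1}{37} + \frac{84}{25} = \frac{364}{37} + \frac{84}{25} = \frac{12208}{925}$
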